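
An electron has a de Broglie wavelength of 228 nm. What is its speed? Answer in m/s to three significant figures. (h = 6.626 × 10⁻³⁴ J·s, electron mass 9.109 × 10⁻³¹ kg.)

v = 3190 m/s

p = h/λ = 6.626 × 10⁻³⁴ / 2.280 × 10⁻⁷ = 2.906 × 10⁻²⁷ kg·m/s.
v = p/m = 2.906 × 10⁻²⁷ / 9.109 × 10⁻³¹ = 3.19 × 10³ m/s = 3190 m/s.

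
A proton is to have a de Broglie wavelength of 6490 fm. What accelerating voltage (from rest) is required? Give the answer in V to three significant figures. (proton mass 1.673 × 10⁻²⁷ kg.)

p = h/λ = 6.626 × 10⁻³⁴ / 6.490 × 10⁻¹² = 1.021 × 10⁻²² kg·m/s.
KE = p²/(2m) = 3.115 × 10⁻¹⁸ J.
V = KE/e = 3.115 × 10⁻¹⁸ / (1.602 × 10⁻¹⁹) = 19.4 V.

V = 19.4 V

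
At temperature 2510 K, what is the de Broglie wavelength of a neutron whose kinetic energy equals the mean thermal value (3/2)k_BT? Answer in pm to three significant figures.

λ = 50.2 pm

KE = (3/2)k_BT = 1.5 × 1.381 × 10⁻²³ × 2510 = 5.199 × 10⁻²⁰ J.
p = √(2mKE) = √(2 × 1.675 × 10⁻²⁷ × 5.199 × 10⁻²⁰) = 1.320 × 10⁻²³ kg·m/s.
λ = h/p = 5.02 × 10⁻¹¹ m = 50.2 pm.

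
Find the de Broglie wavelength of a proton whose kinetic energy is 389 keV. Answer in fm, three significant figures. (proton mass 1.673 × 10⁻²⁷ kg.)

λ = 45.9 fm

KE = 389 keV = 6.232 × 10⁻¹⁴ J.
p = √(2mKE) = √(2 × 1.673 × 10⁻²⁷ × 6.232 × 10⁻¹⁴) = 1.444 × 10⁻²⁰ kg·m/s.
λ = h/p = 6.626 × 10⁻³⁴ / 1.444 × 10⁻²⁰ = 4.59 × 10⁻¹⁴ m = 45.9 fm.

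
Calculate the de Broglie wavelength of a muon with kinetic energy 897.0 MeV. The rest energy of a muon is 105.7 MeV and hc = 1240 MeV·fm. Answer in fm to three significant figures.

λ = 1.24 fm

Total energy E = KE + m₀c² = 897.0 + 105.7 = 1002.7 MeV.
(pc)² = E² − (m₀c²)² = (1002.7)² − (105.7)² = 9.942 × 10⁵ MeV², so pc = 997.1 MeV.
λ = hc/(pc) = 1240 MeV·fm / 997.1 MeV = 1.24 fm.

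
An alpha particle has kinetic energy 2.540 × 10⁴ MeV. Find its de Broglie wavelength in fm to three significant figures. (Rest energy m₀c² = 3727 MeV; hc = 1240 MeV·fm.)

λ = 0.0429 fm

Total energy E = KE + m₀c² = 2.540 × 10⁴ + 3727 = 29127 MeV.
(pc)² = E² − (m₀c²)² = (29127)² − (3727)² = 8.345 × 10⁸ MeV², so pc = 2.889 × 10⁴ MeV.
λ = hc/(pc) = 1240 MeV·fm / 2.889 × 10⁴ MeV = 0.0429 fm.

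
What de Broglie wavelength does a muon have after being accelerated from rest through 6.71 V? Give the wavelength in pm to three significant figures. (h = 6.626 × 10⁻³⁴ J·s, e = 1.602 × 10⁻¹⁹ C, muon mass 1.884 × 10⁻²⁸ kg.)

KE = eV = 1.602 × 10⁻¹⁹ × 6.710 = 1.075 × 10⁻¹⁸ J.
p = √(2mKE) = √(2 × 1.884 × 10⁻²⁸ × 1.075 × 10⁻¹⁸) = 2.013 × 10⁻²³ kg·m/s.
λ = h/p = 6.626 × 10⁻³⁴ / 2.013 × 10⁻²³ = 3.29 × 10⁻¹¹ m = 32.9 pm.

λ = 32.9 pm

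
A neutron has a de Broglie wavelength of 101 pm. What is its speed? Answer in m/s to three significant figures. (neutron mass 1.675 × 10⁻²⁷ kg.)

p = h/λ = 6.626 × 10⁻³⁴ / 1.010 × 10⁻¹⁰ = 6.560 × 10⁻²⁴ kg·m/s.
v = p/m = 6.560 × 10⁻²⁴ / 1.675 × 10⁻²⁷ = 3.92 × 10³ m/s = 3920 m/s.

v = 3920 m/s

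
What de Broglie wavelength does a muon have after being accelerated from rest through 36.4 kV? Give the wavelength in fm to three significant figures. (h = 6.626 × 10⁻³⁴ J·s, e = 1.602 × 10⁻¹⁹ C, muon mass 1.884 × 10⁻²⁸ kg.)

KE = eV = 1.602 × 10⁻¹⁹ × 3.640 × 10⁴ = 5.831 × 10⁻¹⁵ J.
p = √(2mKE) = √(2 × 1.884 × 10⁻²⁸ × 5.831 × 10⁻¹⁵) = 1.482 × 10⁻²¹ kg·m/s.
λ = h/p = 6.626 × 10⁻³⁴ / 1.482 × 10⁻²¹ = 4.47 × 10⁻¹³ m = 447 fm.

λ = 447 fm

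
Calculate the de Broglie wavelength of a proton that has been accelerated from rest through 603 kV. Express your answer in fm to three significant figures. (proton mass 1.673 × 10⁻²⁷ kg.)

KE = eV = 1.602 × 10⁻¹⁹ × 6.030 × 10⁵ = 9.660 × 10⁻¹⁴ J.
p = √(2mKE) = √(2 × 1.673 × 10⁻²⁷ × 9.660 × 10⁻¹⁴) = 1.798 × 10⁻²⁰ kg·m/s.
λ = h/p = 6.626 × 10⁻³⁴ / 1.798 × 10⁻²⁰ = 3.69 × 10⁻¹⁴ m = 36.9 fm.

λ = 36.9 fm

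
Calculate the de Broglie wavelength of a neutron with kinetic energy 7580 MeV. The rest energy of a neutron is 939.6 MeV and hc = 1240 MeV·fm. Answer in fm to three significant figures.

Total energy E = KE + m₀c² = 7580 + 939.6 = 8519.6 MeV.
(pc)² = E² − (m₀c²)² = (8519.6)² − (939.6)² = 7.170 × 10⁷ MeV², so pc = 8468 MeV.
λ = hc/(pc) = 1240 MeV·fm / 8468 MeV = 0.146 fm.

λ = 0.146 fm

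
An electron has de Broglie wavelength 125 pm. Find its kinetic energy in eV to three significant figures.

p = h/λ = 6.626 × 10⁻³⁴ / 1.250 × 10⁻¹⁰ = 5.301 × 10⁻²⁴ kg·m/s.
KE = p²/(2m) = (5.301 × 10⁻²⁴)² / (2 × 9.109 × 10⁻³¹) = 1.542 × 10⁻¹⁷ J = 96.3 eV.

KE = 96.3 eV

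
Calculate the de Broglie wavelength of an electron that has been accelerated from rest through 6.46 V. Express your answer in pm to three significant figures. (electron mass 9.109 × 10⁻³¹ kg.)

λ = 483 pm

KE = eV = 1.602 × 10⁻¹⁹ × 6.460 = 1.035 × 10⁻¹⁸ J.
p = √(2mKE) = √(2 × 9.109 × 10⁻³¹ × 1.035 × 10⁻¹⁸) = 1.373 × 10⁻²⁴ kg·m/s.
λ = h/p = 6.626 × 10⁻³⁴ / 1.373 × 10⁻²⁴ = 4.83 × 10⁻¹⁰ m = 483 pm.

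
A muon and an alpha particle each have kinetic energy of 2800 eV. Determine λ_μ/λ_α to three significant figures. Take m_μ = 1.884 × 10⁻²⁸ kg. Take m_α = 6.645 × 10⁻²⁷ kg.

At fixed KE, p = √(2mKE) so λ = h/p ∝ 1/√m.
λ_μ/λ_α = √(m_α/m_μ) = √(6.645 × 10⁻²⁷/1.884 × 10⁻²⁸) = √(35.27) = 5.94.

λ_μ/λ_α = 5.94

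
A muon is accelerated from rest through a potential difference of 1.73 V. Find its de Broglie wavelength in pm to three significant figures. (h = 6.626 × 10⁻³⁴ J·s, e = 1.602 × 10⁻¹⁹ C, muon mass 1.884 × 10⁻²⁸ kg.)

KE = eV = 1.602 × 10⁻¹⁹ × 1.730 = 2.771 × 10⁻¹⁹ J.
p = √(2mKE) = √(2 × 1.884 × 10⁻²⁸ × 2.771 × 10⁻¹⁹) = 1.022 × 10⁻²³ kg·m/s.
λ = h/p = 6.626 × 10⁻³⁴ / 1.022 × 10⁻²³ = 6.48 × 10⁻¹¹ m = 64.8 pm.

λ = 64.8 pm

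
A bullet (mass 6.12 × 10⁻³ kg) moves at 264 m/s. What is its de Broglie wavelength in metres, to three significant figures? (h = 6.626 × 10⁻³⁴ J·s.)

p = mv = 6.12 × 10⁻³ × 264 = 1.616 kg·m/s.
λ = h/p = 6.626 × 10⁻³⁴ / 1.616 = 4.10 × 10⁻³⁴ m.

λ = 4.10 × 10⁻³⁴ m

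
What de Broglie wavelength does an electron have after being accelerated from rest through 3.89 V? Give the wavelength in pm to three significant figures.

KE = eV = 1.602 × 10⁻¹⁹ × 3.890 = 6.232 × 10⁻¹⁹ J.
p = √(2mKE) = √(2 × 9.109 × 10⁻³¹ × 6.232 × 10⁻¹⁹) = 1.066 × 10⁻²⁴ kg·m/s.
λ = h/p = 6.626 × 10⁻³⁴ / 1.066 × 10⁻²⁴ = 6.22 × 10⁻¹⁰ m = 622 pm.

λ = 622 pm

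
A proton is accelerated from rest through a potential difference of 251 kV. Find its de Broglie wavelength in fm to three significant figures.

λ = 57.1 fm

KE = eV = 1.602 × 10⁻¹⁹ × 2.510 × 10⁵ = 4.021 × 10⁻¹⁴ J.
p = √(2mKE) = √(2 × 1.673 × 10⁻²⁷ × 4.021 × 10⁻¹⁴) = 1.160 × 10⁻²⁰ kg·m/s.
λ = h/p = 6.626 × 10⁻³⁴ / 1.160 × 10⁻²⁰ = 5.71 × 10⁻¹⁴ m = 57.1 fm.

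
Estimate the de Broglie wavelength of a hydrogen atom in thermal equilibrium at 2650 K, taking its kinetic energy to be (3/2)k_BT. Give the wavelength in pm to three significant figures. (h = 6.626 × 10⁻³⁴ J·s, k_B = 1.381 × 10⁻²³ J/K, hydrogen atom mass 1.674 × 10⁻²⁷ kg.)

λ = 48.9 pm

KE = (3/2)k_BT = 1.5 × 1.381 × 10⁻²³ × 2650 = 5.489 × 10⁻²⁰ J.
p = √(2mKE) = √(2 × 1.674 × 10⁻²⁷ × 5.489 × 10⁻²⁰) = 1.356 × 10⁻²³ kg·m/s.
λ = h/p = 4.89 × 10⁻¹¹ m = 48.9 pm.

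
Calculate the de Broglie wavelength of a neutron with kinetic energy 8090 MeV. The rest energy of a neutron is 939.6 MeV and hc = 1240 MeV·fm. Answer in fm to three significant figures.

Total energy E = KE + m₀c² = 8090 + 939.6 = 9029.6 MeV.
(pc)² = E² − (m₀c²)² = (9029.6)² − (939.6)² = 8.065 × 10⁷ MeV², so pc = 8981 MeV.
λ = hc/(pc) = 1240 MeV·fm / 8981 MeV = 0.138 fm.

λ = 0.138 fm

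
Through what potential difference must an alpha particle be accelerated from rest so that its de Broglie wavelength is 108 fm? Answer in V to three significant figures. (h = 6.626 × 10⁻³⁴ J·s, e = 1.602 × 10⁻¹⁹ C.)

p = h/λ = 6.626 × 10⁻³⁴ / 1.080 × 10⁻¹³ = 6.135 × 10⁻²¹ kg·m/s.
KE = p²/(2m) = 2.832 × 10⁻¹⁵ J.
V = KE/2e = 2.832 × 10⁻¹⁵ / (2 × 1.602 × 10⁻¹⁹) = 8840 V.

V = 8840 V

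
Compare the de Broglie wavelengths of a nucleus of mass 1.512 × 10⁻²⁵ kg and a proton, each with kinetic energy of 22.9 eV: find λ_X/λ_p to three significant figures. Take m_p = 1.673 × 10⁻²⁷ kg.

λ_X/λ_p = 0.105

At fixed KE, p = √(2mKE) so λ = h/p ∝ 1/√m.
λ_X/λ_p = √(m_p/m_X) = √(1.673 × 10⁻²⁷/1.512 × 10⁻²⁵) = √(0.01106) = 0.105.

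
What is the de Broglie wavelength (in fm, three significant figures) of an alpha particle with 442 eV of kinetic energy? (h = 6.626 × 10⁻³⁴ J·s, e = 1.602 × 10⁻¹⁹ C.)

λ = 683 fm

KE = 442 eV = 7.081 × 10⁻¹⁷ J.
p = √(2mKE) = √(2 × 6.645 × 10⁻²⁷ × 7.081 × 10⁻¹⁷) = 9.701 × 10⁻²² kg·m/s.
λ = h/p = 6.626 × 10⁻³⁴ / 9.701 × 10⁻²² = 6.83 × 10⁻¹³ m = 683 fm.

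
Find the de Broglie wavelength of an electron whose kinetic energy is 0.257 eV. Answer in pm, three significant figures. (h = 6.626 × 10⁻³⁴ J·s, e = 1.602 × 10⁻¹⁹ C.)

λ = 2420 pm

KE = 0.257 eV = 4.117 × 10⁻²⁰ J.
p = √(2mKE) = √(2 × 9.109 × 10⁻³¹ × 4.117 × 10⁻²⁰) = 2.739 × 10⁻²⁵ kg·m/s.
λ = h/p = 6.626 × 10⁻³⁴ / 2.739 × 10⁻²⁵ = 2.42 × 10⁻⁹ m = 2420 pm.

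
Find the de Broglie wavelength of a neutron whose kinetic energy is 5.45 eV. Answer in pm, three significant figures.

λ = 12.3 pm

KE = 5.45 eV = 8.731 × 10⁻¹⁹ J.
p = √(2mKE) = √(2 × 1.675 × 10⁻²⁷ × 8.731 × 10⁻¹⁹) = 5.408 × 10⁻²³ kg·m/s.
λ = h/p = 6.626 × 10⁻³⁴ / 5.408 × 10⁻²³ = 1.23 × 10⁻¹¹ m = 12.3 pm.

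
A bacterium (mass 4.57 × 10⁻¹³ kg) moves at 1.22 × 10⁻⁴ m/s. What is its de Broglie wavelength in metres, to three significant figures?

λ = 1.19 × 10⁻¹⁷ m

p = mv = 4.57 × 10⁻¹³ × 1.22 × 10⁻⁴ = 5.575 × 10⁻¹⁷ kg·m/s.
λ = h/p = 6.626 × 10⁻³⁴ / 5.575 × 10⁻¹⁷ = 1.19 × 10⁻¹⁷ m.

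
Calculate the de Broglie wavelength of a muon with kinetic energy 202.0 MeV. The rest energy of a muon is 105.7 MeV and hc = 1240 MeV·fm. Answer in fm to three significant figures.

Total energy E = KE + m₀c² = 202.0 + 105.7 = 307.7 MeV.
(pc)² = E² − (m₀c²)² = (307.7)² − (105.7)² = 8.351 × 10⁴ MeV², so pc = 289.0 MeV.
λ = hc/(pc) = 1240 MeV·fm / 289.0 MeV = 4.29 fm.

λ = 4.29 fm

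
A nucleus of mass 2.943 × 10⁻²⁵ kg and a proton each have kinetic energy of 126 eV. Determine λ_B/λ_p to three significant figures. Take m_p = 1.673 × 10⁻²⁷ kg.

λ_B/λ_p = 0.0754

At fixed KE, p = √(2mKE) so λ = h/p ∝ 1/√m.
λ_B/λ_p = √(m_p/m_B) = √(1.673 × 10⁻²⁷/2.943 × 10⁻²⁵) = √(5.685 × 10⁻³) = 0.0754.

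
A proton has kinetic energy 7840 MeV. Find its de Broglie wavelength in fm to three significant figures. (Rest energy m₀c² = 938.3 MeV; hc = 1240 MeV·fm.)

λ = 0.142 fm

Total energy E = KE + m₀c² = 7840 + 938.3 = 8778.3 MeV.
(pc)² = E² − (m₀c²)² = (8778.3)² − (938.3)² = 7.618 × 10⁷ MeV², so pc = 8728 MeV.
λ = hc/(pc) = 1240 MeV·fm / 8728 MeV = 0.142 fm.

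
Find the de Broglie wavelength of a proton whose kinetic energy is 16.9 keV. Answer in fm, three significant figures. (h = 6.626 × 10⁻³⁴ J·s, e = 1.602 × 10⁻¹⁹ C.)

λ = 220 fm

KE = 16.9 keV = 2.707 × 10⁻¹⁵ J.
p = √(2mKE) = √(2 × 1.673 × 10⁻²⁷ × 2.707 × 10⁻¹⁵) = 3.010 × 10⁻²¹ kg·m/s.
λ = h/p = 6.626 × 10⁻³⁴ / 3.010 × 10⁻²¹ = 2.20 × 10⁻¹³ m = 220 fm.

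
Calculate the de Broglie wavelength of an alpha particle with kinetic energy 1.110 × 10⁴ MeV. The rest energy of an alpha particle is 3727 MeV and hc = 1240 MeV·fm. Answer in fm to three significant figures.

Total energy E = KE + m₀c² = 1.110 × 10⁴ + 3727 = 14827 MeV.
(pc)² = E² − (m₀c²)² = (14827)² − (3727)² = 2.059 × 10⁸ MeV², so pc = 1.435 × 10⁴ MeV.
λ = hc/(pc) = 1240 MeV·fm / 1.435 × 10⁴ MeV = 0.0864 fm.

λ = 0.0864 fm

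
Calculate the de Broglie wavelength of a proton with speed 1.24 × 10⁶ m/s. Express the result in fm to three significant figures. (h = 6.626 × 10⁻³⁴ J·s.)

p = mv = 1.673 × 10⁻²⁷ × 1.24 × 10⁶ = 2.075 × 10⁻²¹ kg·m/s.
λ = h/p = 6.626 × 10⁻³⁴ / 2.075 × 10⁻²¹ = 3.19 × 10⁻¹³ m = 319 fm.

λ = 319 fm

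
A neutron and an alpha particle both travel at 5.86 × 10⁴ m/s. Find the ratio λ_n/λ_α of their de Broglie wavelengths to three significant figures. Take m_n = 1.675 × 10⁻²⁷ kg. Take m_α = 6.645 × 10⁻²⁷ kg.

At fixed v, p = mv so λ = h/(mv) ∝ 1/m.
λ_n/λ_α = m_α/m_n = 6.645 × 10⁻²⁷/1.675 × 10⁻²⁷ = 3.97.

λ_n/λ_α = 3.97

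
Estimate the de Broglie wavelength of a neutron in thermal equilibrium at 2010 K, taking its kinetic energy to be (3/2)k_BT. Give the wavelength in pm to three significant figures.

KE = (3/2)k_BT = 1.5 × 1.381 × 10⁻²³ × 2010 = 4.164 × 10⁻²⁰ J.
p = √(2mKE) = √(2 × 1.675 × 10⁻²⁷ × 4.164 × 10⁻²⁰) = 1.181 × 10⁻²³ kg·m/s.
λ = h/p = 5.61 × 10⁻¹¹ m = 56.1 pm.

λ = 56.1 pm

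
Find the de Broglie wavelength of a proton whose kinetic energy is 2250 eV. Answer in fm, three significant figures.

KE = 2250 eV = 3.605 × 10⁻¹⁶ J.
p = √(2mKE) = √(2 × 1.673 × 10⁻²⁷ × 3.605 × 10⁻¹⁶) = 1.098 × 10⁻²¹ kg·m/s.
λ = h/p = 6.626 × 10⁻³⁴ / 1.098 × 10⁻²¹ = 6.03 × 10⁻¹³ m = 603 fm.

λ = 603 fm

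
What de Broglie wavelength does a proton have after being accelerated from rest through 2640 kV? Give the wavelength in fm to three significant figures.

λ = 17.6 fm

KE = eV = 1.602 × 10⁻¹⁹ × 2.640 × 10⁶ = 4.229 × 10⁻¹³ J.
p = √(2mKE) = √(2 × 1.673 × 10⁻²⁷ × 4.229 × 10⁻¹³) = 3.762 × 10⁻²⁰ kg·m/s.
λ = h/p = 6.626 × 10⁻³⁴ / 3.762 × 10⁻²⁰ = 1.76 × 10⁻¹⁴ m = 17.6 fm.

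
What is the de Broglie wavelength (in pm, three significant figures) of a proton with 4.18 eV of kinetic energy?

λ = 14.0 pm

KE = 4.18 eV = 6.696 × 10⁻¹⁹ J.
p = √(2mKE) = √(2 × 1.673 × 10⁻²⁷ × 6.696 × 10⁻¹⁹) = 4.733 × 10⁻²³ kg·m/s.
λ = h/p = 6.626 × 10⁻³⁴ / 4.733 × 10⁻²³ = 1.40 × 10⁻¹¹ m = 14.0 pm.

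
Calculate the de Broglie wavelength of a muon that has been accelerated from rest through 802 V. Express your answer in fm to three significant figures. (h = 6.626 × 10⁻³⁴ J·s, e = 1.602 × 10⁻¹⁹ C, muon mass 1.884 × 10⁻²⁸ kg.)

KE = eV = 1.602 × 10⁻¹⁹ × 802.0 = 1.285 × 10⁻¹⁶ J.
p = √(2mKE) = √(2 × 1.884 × 10⁻²⁸ × 1.285 × 10⁻¹⁶) = 2.200 × 10⁻²² kg·m/s.
λ = h/p = 6.626 × 10⁻³⁴ / 2.200 × 10⁻²² = 3.01 × 10⁻¹² m = 3010 fm.

λ = 3010 fm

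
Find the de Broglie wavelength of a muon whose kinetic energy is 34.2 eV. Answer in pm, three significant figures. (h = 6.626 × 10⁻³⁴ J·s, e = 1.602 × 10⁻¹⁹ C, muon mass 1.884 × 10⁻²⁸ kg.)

λ = 14.6 pm

KE = 34.2 eV = 5.479 × 10⁻¹⁸ J.
p = √(2mKE) = √(2 × 1.884 × 10⁻²⁸ × 5.479 × 10⁻¹⁸) = 4.544 × 10⁻²³ kg·m/s.
λ = h/p = 6.626 × 10⁻³⁴ / 4.544 × 10⁻²³ = 1.46 × 10⁻¹¹ m = 14.6 pm.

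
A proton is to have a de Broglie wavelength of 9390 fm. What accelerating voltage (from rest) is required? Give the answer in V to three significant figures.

V = 9.29 V

p = h/λ = 6.626 × 10⁻³⁴ / 9.390 × 10⁻¹² = 7.056 × 10⁻²³ kg·m/s.
KE = p²/(2m) = 1.488 × 10⁻¹⁸ J.
V = KE/e = 1.488 × 10⁻¹⁸ / (1.602 × 10⁻¹⁹) = 9.29 V.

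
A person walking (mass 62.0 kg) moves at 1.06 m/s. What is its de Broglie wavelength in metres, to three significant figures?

p = mv = 62.0 × 1.06 = 6.572 × 10¹ kg·m/s.
λ = h/p = 6.626 × 10⁻³⁴ / 6.572 × 10¹ = 1.01 × 10⁻³⁵ m.

λ = 1.01 × 10⁻³⁵ m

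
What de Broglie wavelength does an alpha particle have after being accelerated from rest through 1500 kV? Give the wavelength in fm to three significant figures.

λ = 8.29 fm

KE = 2eV = 2 × 1.602 × 10⁻¹⁹ × 1.500 × 10⁶ = 4.806 × 10⁻¹³ J.
p = √(2mKE) = √(2 × 6.645 × 10⁻²⁷ × 4.806 × 10⁻¹³) = 7.992 × 10⁻²⁰ kg·m/s.
λ = h/p = 6.626 × 10⁻³⁴ / 7.992 × 10⁻²⁰ = 8.29 × 10⁻¹⁵ m = 8.29 fm.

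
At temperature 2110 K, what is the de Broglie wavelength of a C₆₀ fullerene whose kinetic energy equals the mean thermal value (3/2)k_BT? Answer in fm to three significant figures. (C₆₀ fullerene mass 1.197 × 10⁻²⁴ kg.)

KE = (3/2)k_BT = 1.5 × 1.381 × 10⁻²³ × 2110 = 4.371 × 10⁻²⁰ J.
p = √(2mKE) = √(2 × 1.197 × 10⁻²⁴ × 4.371 × 10⁻²⁰) = 3.235 × 10⁻²² kg·m/s.
λ = h/p = 2.05 × 10⁻¹² m = 2050 fm.

λ = 2050 fm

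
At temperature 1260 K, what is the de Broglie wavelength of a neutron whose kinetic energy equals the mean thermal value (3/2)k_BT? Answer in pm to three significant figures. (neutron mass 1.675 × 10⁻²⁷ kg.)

λ = 70.9 pm

KE = (3/2)k_BT = 1.5 × 1.381 × 10⁻²³ × 1260 = 2.610 × 10⁻²⁰ J.
p = √(2mKE) = √(2 × 1.675 × 10⁻²⁷ × 2.610 × 10⁻²⁰) = 9.351 × 10⁻²⁴ kg·m/s.
λ = h/p = 7.09 × 10⁻¹¹ m = 70.9 pm.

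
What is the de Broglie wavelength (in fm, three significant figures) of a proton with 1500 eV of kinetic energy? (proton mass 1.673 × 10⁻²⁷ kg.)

λ = 739 fm

KE = 1500 eV = 2.403 × 10⁻¹⁶ J.
p = √(2mKE) = √(2 × 1.673 × 10⁻²⁷ × 2.403 × 10⁻¹⁶) = 8.967 × 10⁻²² kg·m/s.
λ = h/p = 6.626 × 10⁻³⁴ / 8.967 × 10⁻²² = 7.39 × 10⁻¹³ m = 739 fm.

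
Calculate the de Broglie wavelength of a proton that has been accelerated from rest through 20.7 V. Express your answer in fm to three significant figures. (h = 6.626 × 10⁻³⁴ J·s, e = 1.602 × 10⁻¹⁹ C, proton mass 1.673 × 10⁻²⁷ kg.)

λ = 6290 fm

KE = eV = 1.602 × 10⁻¹⁹ × 20.70 = 3.316 × 10⁻¹⁸ J.
p = √(2mKE) = √(2 × 1.673 × 10⁻²⁷ × 3.316 × 10⁻¹⁸) = 1.053 × 10⁻²² kg·m/s.
λ = h/p = 6.626 × 10⁻³⁴ / 1.053 × 10⁻²² = 6.29 × 10⁻¹² m = 6290 fm.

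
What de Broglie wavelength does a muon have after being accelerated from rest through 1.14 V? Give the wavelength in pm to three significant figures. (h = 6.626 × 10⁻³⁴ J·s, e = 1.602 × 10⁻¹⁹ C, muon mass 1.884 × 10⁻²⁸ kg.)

λ = 79.9 pm

KE = eV = 1.602 × 10⁻¹⁹ × 1.140 = 1.826 × 10⁻¹⁹ J.
p = √(2mKE) = √(2 × 1.884 × 10⁻²⁸ × 1.826 × 10⁻¹⁹) = 8.295 × 10⁻²⁴ kg·m/s.
λ = h/p = 6.626 × 10⁻³⁴ / 8.295 × 10⁻²⁴ = 7.99 × 10⁻¹¹ m = 79.9 pm.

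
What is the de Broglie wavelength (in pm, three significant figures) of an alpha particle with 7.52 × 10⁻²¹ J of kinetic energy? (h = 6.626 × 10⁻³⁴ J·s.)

p = √(2mKE) = √(2 × 6.645 × 10⁻²⁷ × 7.520 × 10⁻²¹) = 9.997 × 10⁻²⁴ kg·m/s.
λ = h/p = 6.626 × 10⁻³⁴ / 9.997 × 10⁻²⁴ = 6.63 × 10⁻¹¹ m = 66.3 pm.

λ = 66.3 pm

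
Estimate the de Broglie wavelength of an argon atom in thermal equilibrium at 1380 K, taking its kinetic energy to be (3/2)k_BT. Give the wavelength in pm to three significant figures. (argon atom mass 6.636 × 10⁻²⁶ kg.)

KE = (3/2)k_BT = 1.5 × 1.381 × 10⁻²³ × 1380 = 2.859 × 10⁻²⁰ J.
p = √(2mKE) = √(2 × 6.636 × 10⁻²⁶ × 2.859 × 10⁻²⁰) = 6.160 × 10⁻²³ kg·m/s.
λ = h/p = 1.08 × 10⁻¹¹ m = 10.8 pm.

λ = 10.8 pm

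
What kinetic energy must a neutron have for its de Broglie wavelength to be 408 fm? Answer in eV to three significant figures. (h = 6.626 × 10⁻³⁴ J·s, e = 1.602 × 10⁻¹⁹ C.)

p = h/λ = 6.626 × 10⁻³⁴ / 4.080 × 10⁻¹³ = 1.624 × 10⁻²¹ kg·m/s.
KE = p²/(2m) = (1.624 × 10⁻²¹)² / (2 × 1.675 × 10⁻²⁷) = 7.873 × 10⁻¹⁶ J = 4910 eV.

KE = 4910 eV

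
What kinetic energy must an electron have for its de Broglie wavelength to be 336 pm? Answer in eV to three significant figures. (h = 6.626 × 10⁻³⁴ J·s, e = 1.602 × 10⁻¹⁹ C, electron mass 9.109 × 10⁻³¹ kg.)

KE = 13.3 eV

p = h/λ = 6.626 × 10⁻³⁴ / 3.360 × 10⁻¹⁰ = 1.972 × 10⁻²⁴ kg·m/s.
KE = p²/(2m) = (1.972 × 10⁻²⁴)² / (2 × 9.109 × 10⁻³¹) = 2.135 × 10⁻¹⁸ J = 13.3 eV.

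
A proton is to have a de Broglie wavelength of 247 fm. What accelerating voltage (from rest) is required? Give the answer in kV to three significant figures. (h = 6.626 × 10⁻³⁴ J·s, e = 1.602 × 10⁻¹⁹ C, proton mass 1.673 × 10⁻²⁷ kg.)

p = h/λ = 6.626 × 10⁻³⁴ / 2.470 × 10⁻¹³ = 2.683 × 10⁻²¹ kg·m/s.
KE = p²/(2m) = 2.151 × 10⁻¹⁵ J.
V = KE/e = 2.151 × 10⁻¹⁵ / (1.602 × 10⁻¹⁹) = 13.4 kV.

V = 13.4 kV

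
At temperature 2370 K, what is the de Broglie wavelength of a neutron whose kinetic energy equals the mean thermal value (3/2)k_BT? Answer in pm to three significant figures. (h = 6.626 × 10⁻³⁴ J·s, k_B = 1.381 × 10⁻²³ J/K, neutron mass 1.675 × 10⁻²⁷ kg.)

KE = (3/2)k_BT = 1.5 × 1.381 × 10⁻²³ × 2370 = 4.909 × 10⁻²⁰ J.
p = √(2mKE) = √(2 × 1.675 × 10⁻²⁷ × 4.909 × 10⁻²⁰) = 1.282 × 10⁻²³ kg·m/s.
λ = h/p = 5.17 × 10⁻¹¹ m = 51.7 pm.

λ = 51.7 pm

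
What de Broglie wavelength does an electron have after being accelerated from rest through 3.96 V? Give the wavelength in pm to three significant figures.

λ = 616 pm

KE = eV = 1.602 × 10⁻¹⁹ × 3.960 = 6.344 × 10⁻¹⁹ J.
p = √(2mKE) = √(2 × 9.109 × 10⁻³¹ × 6.344 × 10⁻¹⁹) = 1.075 × 10⁻²⁴ kg·m/s.
λ = h/p = 6.626 × 10⁻³⁴ / 1.075 × 10⁻²⁴ = 6.16 × 10⁻¹⁰ m = 616 pm.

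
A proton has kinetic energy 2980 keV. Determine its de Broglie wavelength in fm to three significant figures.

λ = 16.6 fm

KE = 2980 keV = 4.774 × 10⁻¹³ J.
p = √(2mKE) = √(2 × 1.673 × 10⁻²⁷ × 4.774 × 10⁻¹³) = 3.997 × 10⁻²⁰ kg·m/s.
λ = h/p = 6.626 × 10⁻³⁴ / 3.997 × 10⁻²⁰ = 1.66 × 10⁻¹⁴ m = 16.6 fm.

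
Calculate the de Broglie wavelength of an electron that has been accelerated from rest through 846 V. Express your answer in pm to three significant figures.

λ = 42.2 pm

KE = eV = 1.602 × 10⁻¹⁹ × 846.0 = 1.355 × 10⁻¹⁶ J.
p = √(2mKE) = √(2 × 9.109 × 10⁻³¹ × 1.355 × 10⁻¹⁶) = 1.571 × 10⁻²³ kg·m/s.
λ = h/p = 6.626 × 10⁻³⁴ / 1.571 × 10⁻²³ = 4.22 × 10⁻¹¹ m = 42.2 pm.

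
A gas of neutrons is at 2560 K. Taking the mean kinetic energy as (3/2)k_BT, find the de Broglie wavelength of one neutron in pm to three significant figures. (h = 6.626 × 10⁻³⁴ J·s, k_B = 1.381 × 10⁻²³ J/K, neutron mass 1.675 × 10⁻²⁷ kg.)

KE = (3/2)k_BT = 1.5 × 1.381 × 10⁻²³ × 2560 = 5.303 × 10⁻²⁰ J.
p = √(2mKE) = √(2 × 1.675 × 10⁻²⁷ × 5.303 × 10⁻²⁰) = 1.333 × 10⁻²³ kg·m/s.
λ = h/p = 4.97 × 10⁻¹¹ m = 49.7 pm.

λ = 49.7 pm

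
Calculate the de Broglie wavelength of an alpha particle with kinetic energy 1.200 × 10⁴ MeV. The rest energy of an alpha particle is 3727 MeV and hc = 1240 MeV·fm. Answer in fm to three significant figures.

Total energy E = KE + m₀c² = 1.200 × 10⁴ + 3727 = 15727 MeV.
(pc)² = E² − (m₀c²)² = (15727)² − (3727)² = 2.334 × 10⁸ MeV², so pc = 1.528 × 10⁴ MeV.
λ = hc/(pc) = 1240 MeV·fm / 1.528 × 10⁴ MeV = 0.0812 fm.

λ = 0.0812 fm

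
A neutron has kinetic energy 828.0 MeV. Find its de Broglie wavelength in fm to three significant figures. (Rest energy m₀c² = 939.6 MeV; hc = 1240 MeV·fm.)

Total energy E = KE + m₀c² = 828.0 + 939.6 = 1767.6 MeV.
(pc)² = E² − (m₀c²)² = (1767.6)² − (939.6)² = 2.242 × 10⁶ MeV², so pc = 1497 MeV.
λ = hc/(pc) = 1240 MeV·fm / 1497 MeV = 0.828 fm.

λ = 0.828 fm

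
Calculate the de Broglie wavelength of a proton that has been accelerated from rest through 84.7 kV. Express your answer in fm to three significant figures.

KE = eV = 1.602 × 10⁻¹⁹ × 8.470 × 10⁴ = 1.357 × 10⁻¹⁴ J.
p = √(2mKE) = √(2 × 1.673 × 10⁻²⁷ × 1.357 × 10⁻¹⁴) = 6.738 × 10⁻²¹ kg·m/s.
λ = h/p = 6.626 × 10⁻³⁴ / 6.738 × 10⁻²¹ = 9.83 × 10⁻¹⁴ m = 98.3 fm.

λ = 98.3 fm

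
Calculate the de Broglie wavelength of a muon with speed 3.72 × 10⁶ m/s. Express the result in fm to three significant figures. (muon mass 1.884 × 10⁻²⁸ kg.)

p = mv = 1.884 × 10⁻²⁸ × 3.72 × 10⁶ = 7.008 × 10⁻²² kg·m/s.
λ = h/p = 6.626 × 10⁻³⁴ / 7.008 × 10⁻²² = 9.45 × 10⁻¹³ m = 945 fm.

λ = 945 fm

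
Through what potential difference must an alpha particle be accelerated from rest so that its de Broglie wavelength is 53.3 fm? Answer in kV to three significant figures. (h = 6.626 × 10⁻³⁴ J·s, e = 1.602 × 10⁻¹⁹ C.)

p = h/λ = 6.626 × 10⁻³⁴ / 5.330 × 10⁻¹⁴ = 1.243 × 10⁻²⁰ kg·m/s.
KE = p²/(2m) = 1.163 × 10⁻¹⁴ J.
V = KE/2e = 1.163 × 10⁻¹⁴ / (2 × 1.602 × 10⁻¹⁹) = 36.3 kV.

V = 36.3 kV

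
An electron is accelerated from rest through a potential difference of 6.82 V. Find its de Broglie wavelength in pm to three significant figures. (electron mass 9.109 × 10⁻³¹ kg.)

λ = 470 pm

KE = eV = 1.602 × 10⁻¹⁹ × 6.820 = 1.093 × 10⁻¹⁸ J.
p = √(2mKE) = √(2 × 9.109 × 10⁻³¹ × 1.093 × 10⁻¹⁸) = 1.411 × 10⁻²⁴ kg·m/s.
λ = h/p = 6.626 × 10⁻³⁴ / 1.411 × 10⁻²⁴ = 4.70 × 10⁻¹⁰ m = 470 pm.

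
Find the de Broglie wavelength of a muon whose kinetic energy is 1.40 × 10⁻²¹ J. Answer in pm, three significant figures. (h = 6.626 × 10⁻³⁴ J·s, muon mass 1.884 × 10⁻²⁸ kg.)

λ = 912 pm

p = √(2mKE) = √(2 × 1.884 × 10⁻²⁸ × 1.400 × 10⁻²¹) = 7.263 × 10⁻²⁵ kg·m/s.
λ = h/p = 6.626 × 10⁻³⁴ / 7.263 × 10⁻²⁵ = 9.12 × 10⁻¹⁰ m = 912 pm.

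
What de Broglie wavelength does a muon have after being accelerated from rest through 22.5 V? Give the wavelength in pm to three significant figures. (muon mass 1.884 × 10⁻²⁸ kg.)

λ = 18.0 pm

KE = eV = 1.602 × 10⁻¹⁹ × 22.50 = 3.604 × 10⁻¹⁸ J.
p = √(2mKE) = √(2 × 1.884 × 10⁻²⁸ × 3.604 × 10⁻¹⁸) = 3.685 × 10⁻²³ kg·m/s.
λ = h/p = 6.626 × 10⁻³⁴ / 3.685 × 10⁻²³ = 1.80 × 10⁻¹¹ m = 18.0 pm.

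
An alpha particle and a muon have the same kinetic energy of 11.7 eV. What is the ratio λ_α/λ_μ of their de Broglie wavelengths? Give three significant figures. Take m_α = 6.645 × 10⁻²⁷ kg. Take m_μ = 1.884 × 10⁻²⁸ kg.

λ_α/λ_μ = 0.168

At fixed KE, p = √(2mKE) so λ = h/p ∝ 1/√m.
λ_α/λ_μ = √(m_μ/m_α) = √(1.884 × 10⁻²⁸/6.645 × 10⁻²⁷) = √(0.02835) = 0.168.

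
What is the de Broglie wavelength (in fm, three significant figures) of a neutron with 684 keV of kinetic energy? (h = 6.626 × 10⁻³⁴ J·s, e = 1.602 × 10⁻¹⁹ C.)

λ = 34.6 fm

KE = 684 keV = 1.096 × 10⁻¹³ J.
p = √(2mKE) = √(2 × 1.675 × 10⁻²⁷ × 1.096 × 10⁻¹³) = 1.916 × 10⁻²⁰ kg·m/s.
λ = h/p = 6.626 × 10⁻³⁴ / 1.916 × 10⁻²⁰ = 3.46 × 10⁻¹⁴ m = 34.6 fm.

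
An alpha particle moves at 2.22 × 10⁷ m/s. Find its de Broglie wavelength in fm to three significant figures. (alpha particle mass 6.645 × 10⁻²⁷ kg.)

p = mv = 6.645 × 10⁻²⁷ × 2.22 × 10⁷ = 1.475 × 10⁻¹⁹ kg·m/s.
λ = h/p = 6.626 × 10⁻³⁴ / 1.475 × 10⁻¹⁹ = 4.49 × 10⁻¹⁵ m = 4.49 fm.

λ = 4.49 fm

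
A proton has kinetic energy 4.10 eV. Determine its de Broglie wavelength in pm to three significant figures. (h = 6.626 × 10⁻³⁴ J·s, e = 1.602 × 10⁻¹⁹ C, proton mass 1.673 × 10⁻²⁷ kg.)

λ = 14.1 pm

KE = 4.10 eV = 6.568 × 10⁻¹⁹ J.
p = √(2mKE) = √(2 × 1.673 × 10⁻²⁷ × 6.568 × 10⁻¹⁹) = 4.688 × 10⁻²³ kg·m/s.
λ = h/p = 6.626 × 10⁻³⁴ / 4.688 × 10⁻²³ = 1.41 × 10⁻¹¹ m = 14.1 pm.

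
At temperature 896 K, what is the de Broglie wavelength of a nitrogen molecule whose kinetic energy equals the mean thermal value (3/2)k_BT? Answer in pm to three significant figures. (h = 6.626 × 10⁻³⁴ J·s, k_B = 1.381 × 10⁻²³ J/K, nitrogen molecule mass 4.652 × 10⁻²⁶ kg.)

λ = 15.9 pm

KE = (3/2)k_BT = 1.5 × 1.381 × 10⁻²³ × 896 = 1.856 × 10⁻²⁰ J.
p = √(2mKE) = √(2 × 4.652 × 10⁻²⁶ × 1.856 × 10⁻²⁰) = 4.156 × 10⁻²³ kg·m/s.
λ = h/p = 1.59 × 10⁻¹¹ m = 15.9 pm.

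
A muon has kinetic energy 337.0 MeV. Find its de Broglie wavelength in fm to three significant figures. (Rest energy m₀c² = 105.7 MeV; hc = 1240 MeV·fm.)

λ = 2.88 fm

Total energy E = KE + m₀c² = 337.0 + 105.7 = 442.7 MeV.
(pc)² = E² − (m₀c²)² = (442.7)² − (105.7)² = 1.848 × 10⁵ MeV², so pc = 429.9 MeV.
λ = hc/(pc) = 1240 MeV·fm / 429.9 MeV = 2.88 fm.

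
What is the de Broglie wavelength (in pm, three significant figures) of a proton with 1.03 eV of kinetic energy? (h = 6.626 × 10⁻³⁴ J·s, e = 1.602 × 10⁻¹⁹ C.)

λ = 28.2 pm

KE = 1.03 eV = 1.650 × 10⁻¹⁹ J.
p = √(2mKE) = √(2 × 1.673 × 10⁻²⁷ × 1.650 × 10⁻¹⁹) = 2.350 × 10⁻²³ kg·m/s.
λ = h/p = 6.626 × 10⁻³⁴ / 2.350 × 10⁻²³ = 2.82 × 10⁻¹¹ m = 28.2 pm.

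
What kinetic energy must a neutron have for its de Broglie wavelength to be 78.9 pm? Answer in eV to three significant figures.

p = h/λ = 6.626 × 10⁻³⁴ / 7.890 × 10⁻¹¹ = 8.398 × 10⁻²⁴ kg·m/s.
KE = p²/(2m) = (8.398 × 10⁻²⁴)² / (2 × 1.675 × 10⁻²⁷) = 2.105 × 10⁻²⁰ J = 0.131 eV.

KE = 0.131 eV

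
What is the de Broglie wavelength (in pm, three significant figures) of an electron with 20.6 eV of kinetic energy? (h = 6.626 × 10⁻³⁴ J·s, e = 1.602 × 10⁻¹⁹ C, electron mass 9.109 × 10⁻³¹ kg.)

λ = 270 pm

KE = 20.6 eV = 3.300 × 10⁻¹⁸ J.
p = √(2mKE) = √(2 × 9.109 × 10⁻³¹ × 3.300 × 10⁻¹⁸) = 2.452 × 10⁻²⁴ kg·m/s.
λ = h/p = 6.626 × 10⁻³⁴ / 2.452 × 10⁻²⁴ = 2.70 × 10⁻¹⁰ m = 270 pm.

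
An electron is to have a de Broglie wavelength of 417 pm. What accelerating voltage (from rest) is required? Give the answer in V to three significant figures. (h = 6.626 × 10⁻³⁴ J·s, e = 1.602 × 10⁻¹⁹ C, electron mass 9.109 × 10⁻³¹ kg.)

p = h/λ = 6.626 × 10⁻³⁴ / 4.170 × 10⁻¹⁰ = 1.589 × 10⁻²⁴ kg·m/s.
KE = p²/(2m) = 1.386 × 10⁻¹⁸ J.
V = KE/e = 1.386 × 10⁻¹⁸ / (1.602 × 10⁻¹⁹) = 8.65 V.

V = 8.65 V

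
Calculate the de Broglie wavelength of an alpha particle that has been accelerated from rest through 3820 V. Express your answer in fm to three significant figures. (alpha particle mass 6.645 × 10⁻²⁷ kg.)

KE = 2eV = 2 × 1.602 × 10⁻¹⁹ × 3820 = 1.224 × 10⁻¹⁵ J.
p = √(2mKE) = √(2 × 6.645 × 10⁻²⁷ × 1.224 × 10⁻¹⁵) = 4.033 × 10⁻²¹ kg·m/s.
λ = h/p = 6.626 × 10⁻³⁴ / 4.033 × 10⁻²¹ = 1.64 × 10⁻¹³ m = 164 fm.

λ = 164 fm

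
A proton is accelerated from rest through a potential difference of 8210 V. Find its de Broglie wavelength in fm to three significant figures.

KE = eV = 1.602 × 10⁻¹⁹ × 8210 = 1.315 × 10⁻¹⁵ J.
p = √(2mKE) = √(2 × 1.673 × 10⁻²⁷ × 1.315 × 10⁻¹⁵) = 2.098 × 10⁻²¹ kg·m/s.
λ = h/p = 6.626 × 10⁻³⁴ / 2.098 × 10⁻²¹ = 3.16 × 10⁻¹³ m = 316 fm.

λ = 316 fm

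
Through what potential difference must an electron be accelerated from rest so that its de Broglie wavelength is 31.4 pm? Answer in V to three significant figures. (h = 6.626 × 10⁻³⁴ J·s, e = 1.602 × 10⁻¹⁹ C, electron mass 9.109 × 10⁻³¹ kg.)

V = 1530 V

p = h/λ = 6.626 × 10⁻³⁴ / 3.140 × 10⁻¹¹ = 2.110 × 10⁻²³ kg·m/s.
KE = p²/(2m) = 2.444 × 10⁻¹⁶ J.
V = KE/e = 2.444 × 10⁻¹⁶ / (1.602 × 10⁻¹⁹) = 1530 V.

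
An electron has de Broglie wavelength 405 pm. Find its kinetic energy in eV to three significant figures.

KE = 9.17 eV

p = h/λ = 6.626 × 10⁻³⁴ / 4.050 × 10⁻¹⁰ = 1.636 × 10⁻²⁴ kg·m/s.
KE = p²/(2m) = (1.636 × 10⁻²⁴)² / (2 × 9.109 × 10⁻³¹) = 1.469 × 10⁻¹⁸ J = 9.17 eV.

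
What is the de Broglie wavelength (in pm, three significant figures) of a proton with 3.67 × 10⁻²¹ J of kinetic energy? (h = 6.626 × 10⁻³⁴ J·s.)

p = √(2mKE) = √(2 × 1.673 × 10⁻²⁷ × 3.670 × 10⁻²¹) = 3.504 × 10⁻²⁴ kg·m/s.
λ = h/p = 6.626 × 10⁻³⁴ / 3.504 × 10⁻²⁴ = 1.89 × 10⁻¹⁰ m = 189 pm.

λ = 189 pm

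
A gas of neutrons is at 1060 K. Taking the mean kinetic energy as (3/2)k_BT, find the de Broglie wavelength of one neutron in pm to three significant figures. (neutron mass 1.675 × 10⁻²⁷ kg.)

λ = 77.3 pm

KE = (3/2)k_BT = 1.5 × 1.381 × 10⁻²³ × 1060 = 2.196 × 10⁻²⁰ J.
p = √(2mKE) = √(2 × 1.675 × 10⁻²⁷ × 2.196 × 10⁻²⁰) = 8.577 × 10⁻²⁴ kg·m/s.
λ = h/p = 7.73 × 10⁻¹¹ m = 77.3 pm.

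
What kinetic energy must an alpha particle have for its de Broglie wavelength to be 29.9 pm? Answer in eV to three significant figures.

KE = 0.231 eV

p = h/λ = 6.626 × 10⁻³⁴ / 2.990 × 10⁻¹¹ = 2.216 × 10⁻²³ kg·m/s.
KE = p²/(2m) = (2.216 × 10⁻²³)² / (2 × 6.645 × 10⁻²⁷) = 3.695 × 10⁻²⁰ J = 0.231 eV.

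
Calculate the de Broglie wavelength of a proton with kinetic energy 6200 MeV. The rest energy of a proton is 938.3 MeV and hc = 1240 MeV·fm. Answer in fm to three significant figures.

Total energy E = KE + m₀c² = 6200 + 938.3 = 7138.3 MeV.
(pc)² = E² − (m₀c²)² = (7138.3)² − (938.3)² = 5.007 × 10⁷ MeV², so pc = 7076 MeV.
λ = hc/(pc) = 1240 MeV·fm / 7076 MeV = 0.175 fm.

λ = 0.175 fm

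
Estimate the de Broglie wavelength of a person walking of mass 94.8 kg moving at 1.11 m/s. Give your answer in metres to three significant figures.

p = mv = 94.8 × 1.11 = 1.052 × 10² kg·m/s.
λ = h/p = 6.626 × 10⁻³⁴ / 1.052 × 10² = 6.30 × 10⁻³⁶ m.

λ = 6.30 × 10⁻³⁶ m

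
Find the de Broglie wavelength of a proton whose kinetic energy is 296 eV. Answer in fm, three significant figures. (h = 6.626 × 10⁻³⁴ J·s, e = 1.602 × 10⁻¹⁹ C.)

λ = 1660 fm

KE = 296 eV = 4.742 × 10⁻¹⁷ J.
p = √(2mKE) = √(2 × 1.673 × 10⁻²⁷ × 4.742 × 10⁻¹⁷) = 3.983 × 10⁻²² kg·m/s.
λ = h/p = 6.626 × 10⁻³⁴ / 3.983 × 10⁻²² = 1.66 × 10⁻¹² m = 1660 fm.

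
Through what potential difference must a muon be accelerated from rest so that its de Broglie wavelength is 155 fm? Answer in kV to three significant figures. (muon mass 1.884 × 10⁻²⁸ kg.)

p = h/λ = 6.626 × 10⁻³⁴ / 1.550 × 10⁻¹³ = 4.275 × 10⁻²¹ kg·m/s.
KE = p²/(2m) = 4.850 × 10⁻¹⁴ J.
V = KE/e = 4.850 × 10⁻¹⁴ / (1.602 × 10⁻¹⁹) = 303 kV.

V = 303 kV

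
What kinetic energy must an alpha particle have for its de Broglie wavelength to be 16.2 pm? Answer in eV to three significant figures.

KE = 0.786 eV

p = h/λ = 6.626 × 10⁻³⁴ / 1.620 × 10⁻¹¹ = 4.090 × 10⁻²³ kg·m/s.
KE = p²/(2m) = (4.090 × 10⁻²³)² / (2 × 6.645 × 10⁻²⁷) = 1.259 × 10⁻¹⁹ J = 0.786 eV.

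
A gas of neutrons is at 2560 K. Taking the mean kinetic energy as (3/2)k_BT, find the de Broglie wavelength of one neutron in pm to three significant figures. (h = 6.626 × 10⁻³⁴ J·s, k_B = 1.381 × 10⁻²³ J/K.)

λ = 49.7 pm

KE = (3/2)k_BT = 1.5 × 1.381 × 10⁻²³ × 2560 = 5.303 × 10⁻²⁰ J.
p = √(2mKE) = √(2 × 1.675 × 10⁻²⁷ × 5.303 × 10⁻²⁰) = 1.333 × 10⁻²³ kg·m/s.
λ = h/p = 4.97 × 10⁻¹¹ m = 49.7 pm.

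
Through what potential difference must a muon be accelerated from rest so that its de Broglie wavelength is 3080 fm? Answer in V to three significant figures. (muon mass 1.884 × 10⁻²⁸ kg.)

V = 767 V

p = h/λ = 6.626 × 10⁻³⁴ / 3.080 × 10⁻¹² = 2.151 × 10⁻²² kg·m/s.
KE = p²/(2m) = 1.228 × 10⁻¹⁶ J.
V = KE/e = 1.228 × 10⁻¹⁶ / (1.602 × 10⁻¹⁹) = 767 V.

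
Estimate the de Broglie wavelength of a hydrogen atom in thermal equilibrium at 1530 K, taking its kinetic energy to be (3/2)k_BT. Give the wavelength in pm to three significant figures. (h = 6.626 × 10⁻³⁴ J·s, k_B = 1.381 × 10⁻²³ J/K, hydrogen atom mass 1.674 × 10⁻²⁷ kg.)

λ = 64.3 pm

KE = (3/2)k_BT = 1.5 × 1.381 × 10⁻²³ × 1530 = 3.169 × 10⁻²⁰ J.
p = √(2mKE) = √(2 × 1.674 × 10⁻²⁷ × 3.169 × 10⁻²⁰) = 1.030 × 10⁻²³ kg·m/s.
λ = h/p = 6.43 × 10⁻¹¹ m = 64.3 pm.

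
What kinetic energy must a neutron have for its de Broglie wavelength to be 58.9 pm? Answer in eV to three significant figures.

KE = 0.236 eV

p = h/λ = 6.626 × 10⁻³⁴ / 5.890 × 10⁻¹¹ = 1.125 × 10⁻²³ kg·m/s.
KE = p²/(2m) = (1.125 × 10⁻²³)² / (2 × 1.675 × 10⁻²⁷) = 3.778 × 10⁻²⁰ J = 0.236 eV.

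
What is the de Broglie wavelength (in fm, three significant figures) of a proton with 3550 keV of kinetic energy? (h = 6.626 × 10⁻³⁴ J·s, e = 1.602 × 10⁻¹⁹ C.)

KE = 3550 keV = 5.687 × 10⁻¹³ J.
p = √(2mKE) = √(2 × 1.673 × 10⁻²⁷ × 5.687 × 10⁻¹³) = 4.362 × 10⁻²⁰ kg·m/s.
λ = h/p = 6.626 × 10⁻³⁴ / 4.362 × 10⁻²⁰ = 1.52 × 10⁻¹⁴ m = 15.2 fm.

λ = 15.2 fm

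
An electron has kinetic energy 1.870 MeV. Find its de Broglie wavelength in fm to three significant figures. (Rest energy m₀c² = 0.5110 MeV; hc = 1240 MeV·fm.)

Total energy E = KE + m₀c² = 1.870 + 0.5110 = 2.3810 MeV.
(pc)² = E² − (m₀c²)² = (2.3810)² − (0.5110)² = 5.408 MeV², so pc = 2.326 MeV.
λ = hc/(pc) = 1240 MeV·fm / 2.326 MeV = 533 fm.

λ = 533 fm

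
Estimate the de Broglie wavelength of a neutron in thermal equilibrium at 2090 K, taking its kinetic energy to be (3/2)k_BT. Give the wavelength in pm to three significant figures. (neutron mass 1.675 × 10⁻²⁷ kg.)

KE = (3/2)k_BT = 1.5 × 1.381 × 10⁻²³ × 2090 = 4.329 × 10⁻²⁰ J.
p = √(2mKE) = √(2 × 1.675 × 10⁻²⁷ × 4.329 × 10⁻²⁰) = 1.204 × 10⁻²³ kg·m/s.
λ = h/p = 5.50 × 10⁻¹¹ m = 55.0 pm.

λ = 55.0 pm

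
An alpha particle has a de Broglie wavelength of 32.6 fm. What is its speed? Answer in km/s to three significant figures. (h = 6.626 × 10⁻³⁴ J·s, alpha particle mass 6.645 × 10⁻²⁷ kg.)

v = 3060 km/s

p = h/λ = 6.626 × 10⁻³⁴ / 3.260 × 10⁻¹⁴ = 2.033 × 10⁻²⁰ kg·m/s.
v = p/m = 2.033 × 10⁻²⁰ / 6.645 × 10⁻²⁷ = 3.06 × 10⁶ m/s = 3060 km/s.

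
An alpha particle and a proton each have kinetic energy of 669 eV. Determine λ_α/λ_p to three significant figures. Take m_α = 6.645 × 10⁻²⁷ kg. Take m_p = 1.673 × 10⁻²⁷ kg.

λ_α/λ_p = 0.502

At fixed KE, p = √(2mKE) so λ = h/p ∝ 1/√m.
λ_α/λ_p = √(m_p/m_α) = √(1.673 × 10⁻²⁷/6.645 × 10⁻²⁷) = √(0.2518) = 0.502.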